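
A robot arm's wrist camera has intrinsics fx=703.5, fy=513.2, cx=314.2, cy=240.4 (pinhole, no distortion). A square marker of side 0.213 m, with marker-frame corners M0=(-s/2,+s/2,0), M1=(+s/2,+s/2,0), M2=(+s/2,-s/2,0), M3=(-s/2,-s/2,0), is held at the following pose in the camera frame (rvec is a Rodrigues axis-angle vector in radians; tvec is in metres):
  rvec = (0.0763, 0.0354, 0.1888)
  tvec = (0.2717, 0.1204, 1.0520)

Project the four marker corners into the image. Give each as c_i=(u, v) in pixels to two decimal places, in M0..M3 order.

c0=(411.67, 339.14) c1=(551.32, 359.21) c2=(581.96, 258.26) c3=(439.89, 238.43)

Intrinsics K: fx=703.5, fy=513.2, cx=314.2, cy=240.4
Marker side s = 0.213 m; corners in marker frame (Z=0):
  M0 = (-0.1065, +0.1065, 0)
  M1 = (+0.1065, +0.1065, 0)
  M2 = (+0.1065, -0.1065, 0)
  M3 = (-0.1065, -0.1065, 0)
rvec = (0.0763, 0.0354, 0.1888), |rvec| = θ = 0.20669 rad = 11.842°
Rodrigues: sinθ=0.20522, 1−cosθ=0.02128; R = I + sinθ·[k]× + (1−cosθ)·[k]×²:
    [+0.98162 -0.18611 +0.04233]
    [+0.18880 +0.97934 -0.07243]
    [-0.02797 +0.07909 +0.99648]
t = (0.2717, 0.1204, 1.0520) m
M0: Pc = R·M0+t = (+0.14734, +0.20459, +1.06340); u = 703.5·(+0.14734)/1.06340 + 314.2 = 411.6716, v = 513.2·(+0.20459)/1.06340 + 240.4 = 339.1366
M1: Pc = R·M1+t = (+0.35642, +0.24481, +1.05744); u = 703.5·(+0.35642)/1.05744 + 314.2 = 551.3211, v = 513.2·(+0.24481)/1.05744 + 240.4 = 359.2102
M2: Pc = R·M2+t = (+0.39606, +0.03621, +1.04060); u = 703.5·(+0.39606)/1.04060 + 314.2 = 581.9599, v = 513.2·(+0.03621)/1.04060 + 240.4 = 258.2570
M3: Pc = R·M3+t = (+0.18698, -0.00401, +1.04656); u = 703.5·(+0.18698)/1.04656 + 314.2 = 439.8881, v = 513.2·(-0.00401)/1.04656 + 240.4 = 238.4349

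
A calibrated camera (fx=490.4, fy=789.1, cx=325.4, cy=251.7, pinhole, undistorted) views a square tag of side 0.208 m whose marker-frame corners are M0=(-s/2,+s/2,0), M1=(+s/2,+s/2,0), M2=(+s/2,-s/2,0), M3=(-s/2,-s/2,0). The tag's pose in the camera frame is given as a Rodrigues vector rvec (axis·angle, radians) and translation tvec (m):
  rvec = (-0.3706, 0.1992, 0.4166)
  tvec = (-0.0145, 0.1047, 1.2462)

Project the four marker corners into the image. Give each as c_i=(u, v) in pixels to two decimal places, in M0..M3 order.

c0=(265.24, 350.79) c1=(339.52, 404.71) c2=(373.73, 285.45) c3=(301.68, 239.18)

Intrinsics K: fx=490.4, fy=789.1, cx=325.4, cy=251.7
Marker side s = 0.208 m; corners in marker frame (Z=0):
  M0 = (-0.1040, +0.1040, 0)
  M1 = (+0.1040, +0.1040, 0)
  M2 = (+0.1040, -0.1040, 0)
  M3 = (-0.1040, -0.1040, 0)
rvec = (-0.3706, 0.1992, 0.4166), |rvec| = θ = 0.59210 rad = 33.925°
Rodrigues: sinθ=0.55810, 1−cosθ=0.17023; R = I + sinθ·[k]× + (1−cosθ)·[k]×²:
    [+0.89646 -0.42853 +0.11280]
    [+0.35684 +0.84904 +0.38962]
    [-0.26273 -0.30903 +0.91404]
t = (-0.0145, 0.1047, 1.2462) m
M0: Pc = R·M0+t = (-0.15230, +0.15589, +1.24139); u = 490.4·(-0.15230)/1.24139 + 325.4 = 265.2355, v = 789.1·(+0.15589)/1.24139 + 251.7 = 350.7927
M1: Pc = R·M1+t = (+0.03417, +0.23011, +1.18674); u = 490.4·(+0.03417)/1.18674 + 325.4 = 339.5182, v = 789.1·(+0.23011)/1.18674 + 251.7 = 404.7082
M2: Pc = R·M2+t = (+0.12330, +0.05351, +1.25101); u = 490.4·(+0.12330)/1.25101 + 325.4 = 373.7333, v = 789.1·(+0.05351)/1.25101 + 251.7 = 285.4529
M3: Pc = R·M3+t = (-0.06317, -0.02071, +1.30566); u = 490.4·(-0.06317)/1.30566 + 325.4 = 301.6755, v = 789.1·(-0.02071)/1.30566 + 251.7 = 239.1830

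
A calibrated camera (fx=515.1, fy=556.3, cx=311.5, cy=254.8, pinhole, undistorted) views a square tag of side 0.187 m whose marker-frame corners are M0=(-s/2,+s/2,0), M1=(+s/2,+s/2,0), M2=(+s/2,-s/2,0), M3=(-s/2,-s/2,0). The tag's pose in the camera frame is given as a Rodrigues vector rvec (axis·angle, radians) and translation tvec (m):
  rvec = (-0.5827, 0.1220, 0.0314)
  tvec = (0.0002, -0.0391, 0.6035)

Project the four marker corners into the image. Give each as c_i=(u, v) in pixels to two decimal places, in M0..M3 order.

c0=(221.46, 293.67) c1=(394.36, 294.39) c2=(390.78, 153.06) c3=(244.55, 157.37)

Intrinsics K: fx=515.1, fy=556.3, cx=311.5, cy=254.8
Marker side s = 0.187 m; corners in marker frame (Z=0):
  M0 = (-0.0935, +0.0935, 0)
  M1 = (+0.0935, +0.0935, 0)
  M2 = (+0.0935, -0.0935, 0)
  M3 = (-0.0935, -0.0935, 0)
rvec = (-0.5827, 0.1220, 0.0314), |rvec| = θ = 0.59616 rad = 34.158°
Rodrigues: sinθ=0.56147, 1−cosθ=0.17250; R = I + sinθ·[k]× + (1−cosθ)·[k]×²:
    [+0.99230 -0.06408 +0.10602]
    [-0.00493 +0.83472 +0.55065]
    [-0.12378 -0.54693 +0.82798]
t = (0.0002, -0.0391, 0.6035) m
M0: Pc = R·M0+t = (-0.09857, +0.03941, +0.56394); u = 515.1·(-0.09857)/0.56394 + 311.5 = 221.4650, v = 556.3·(+0.03941)/0.56394 + 254.8 = 293.6739
M1: Pc = R·M1+t = (+0.08699, +0.03849, +0.54079); u = 515.1·(+0.08699)/0.54079 + 311.5 = 394.3565, v = 556.3·(+0.03849)/0.54079 + 254.8 = 294.3892
M2: Pc = R·M2+t = (+0.09897, -0.11761, +0.64306); u = 515.1·(+0.09897)/0.64306 + 311.5 = 390.7766, v = 556.3·(-0.11761)/0.64306 + 254.8 = 153.0605
M3: Pc = R·M3+t = (-0.08659, -0.11669, +0.66621); u = 515.1·(-0.08659)/0.66621 + 311.5 = 244.5517, v = 556.3·(-0.11669)/0.66621 + 254.8 = 157.3655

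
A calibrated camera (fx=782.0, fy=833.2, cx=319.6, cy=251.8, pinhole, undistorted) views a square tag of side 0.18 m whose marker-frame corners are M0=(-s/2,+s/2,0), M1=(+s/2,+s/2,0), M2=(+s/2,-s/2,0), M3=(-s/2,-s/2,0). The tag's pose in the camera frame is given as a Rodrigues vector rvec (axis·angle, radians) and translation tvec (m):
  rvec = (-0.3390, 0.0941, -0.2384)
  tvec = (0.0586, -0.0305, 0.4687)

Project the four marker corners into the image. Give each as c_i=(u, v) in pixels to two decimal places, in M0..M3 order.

Intrinsics K: fx=782.0, fy=833.2, cx=319.6, cy=251.8
Marker side s = 0.18 m; corners in marker frame (Z=0):
  M0 = (-0.0900, +0.0900, 0)
  M1 = (+0.0900, +0.0900, 0)
  M2 = (+0.0900, -0.0900, 0)
  M3 = (-0.0900, -0.0900, 0)
rvec = (-0.3390, 0.0941, -0.2384), |rvec| = θ = 0.42498 rad = 24.350°
Rodrigues: sinθ=0.41231, 1−cosθ=0.08895; R = I + sinθ·[k]× + (1−cosθ)·[k]×²:
    [+0.96765 +0.21558 +0.13110]
    [-0.24700 +0.91541 +0.31784]
    [-0.05149 -0.33994 +0.93904]
t = (0.0586, -0.0305, 0.4687) m
M0: Pc = R·M0+t = (-0.00909, +0.07412, +0.44274); u = 782.0·(-0.00909)/0.44274 + 319.6 = 303.5511, v = 833.2·(+0.07412)/0.44274 + 251.8 = 391.2814
M1: Pc = R·M1+t = (+0.16509, +0.02966, +0.43347); u = 782.0·(+0.16509)/0.43347 + 319.6 = 617.4290, v = 833.2·(+0.02966)/0.43347 + 251.8 = 308.8047
M2: Pc = R·M2+t = (+0.12629, -0.13512, +0.49466); u = 782.0·(+0.12629)/0.49466 + 319.6 = 519.2438, v = 833.2·(-0.13512)/0.49466 + 251.8 = 24.2112
M3: Pc = R·M3+t = (-0.04789, -0.09066, +0.50393); u = 782.0·(-0.04789)/0.50393 + 319.6 = 245.2837, v = 833.2·(-0.09066)/0.50393 + 251.8 = 101.9074

c0=(303.55, 391.28) c1=(617.43, 308.80) c2=(519.24, 24.21) c3=(245.28, 101.91)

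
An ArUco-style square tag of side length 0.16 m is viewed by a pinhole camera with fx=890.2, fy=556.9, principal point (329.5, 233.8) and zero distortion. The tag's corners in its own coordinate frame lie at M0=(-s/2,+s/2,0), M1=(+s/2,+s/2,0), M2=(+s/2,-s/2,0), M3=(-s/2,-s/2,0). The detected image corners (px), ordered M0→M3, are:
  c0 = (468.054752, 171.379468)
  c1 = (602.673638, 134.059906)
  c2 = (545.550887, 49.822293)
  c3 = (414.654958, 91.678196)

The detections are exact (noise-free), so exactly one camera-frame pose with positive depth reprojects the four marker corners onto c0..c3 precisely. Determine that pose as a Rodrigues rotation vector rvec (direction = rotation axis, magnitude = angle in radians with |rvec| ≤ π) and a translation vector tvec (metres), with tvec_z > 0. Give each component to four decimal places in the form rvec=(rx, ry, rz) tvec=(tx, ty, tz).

rvec=(0.0464, 0.3667, -0.3924) tvec=(0.1978, -0.2181, 0.9988)

Intrinsics K: fx=890.2, fy=556.9, cx=329.5, cy=233.8
Marker side s = 0.16 m; corners in marker frame (Z=0):
  M0 = (-0.0800, +0.0800, 0)
  M1 = (+0.0800, +0.0800, 0)
  M2 = (+0.0800, -0.0800, 0)
  M3 = (-0.0800, -0.0800, 0)
Detected image corners:
  c0 = (468.054752, 171.379468) px
  c1 = (602.673638, 134.059906) px
  c2 = (545.550887, 49.822293) px
  c3 = (414.654958, 91.678196) px
Planar DLT: solve 8×8 A·h = b for H (H[2,2]=1):
  H  [+647.70231 +331.82039 +505.77238]
  H  [-287.50651 +508.99124 +112.21718]
  H  [-0.35847 -0.02605 +1.00000]
B = K⁻¹H; ‖b₁‖=1.001181, ‖b₂‖=1.001181; λ = 2/(‖b₁‖+‖b₂‖) = 0.998821, sign → tz>0 ⇒ λ=+0.998821
r₁ = λ·B[:,0] = (+0.85926,-0.36534,-0.35805); r₂ = λ·B[:,1] = (+0.38194,+0.92382,-0.02602)
r₃ = r₁×r₂ = (+0.34028,-0.11439,+0.93334); SVD([r₁ r₂ r₃]) → R = UVᵀ:
  R  [+0.85926 +0.38194 +0.34028]
  R  [-0.36534 +0.92382 -0.11439]
  R  [-0.35805 -0.02602 +0.93334]
t = (+0.19778, -0.21806, +0.99882) m
tr R = 2.716423; θ = arccos((tr R − 1)/2) = 0.539021 rad = 30.884°
axis k = ((R−Rᵀ)₃₂, (R−Rᵀ)₁₃, (R−Rᵀ)₂₁) / (2 sinθ) = (+0.086078, +0.680237, -0.727921)
rvec = θ·k = (+0.046398, +0.366662, -0.392365)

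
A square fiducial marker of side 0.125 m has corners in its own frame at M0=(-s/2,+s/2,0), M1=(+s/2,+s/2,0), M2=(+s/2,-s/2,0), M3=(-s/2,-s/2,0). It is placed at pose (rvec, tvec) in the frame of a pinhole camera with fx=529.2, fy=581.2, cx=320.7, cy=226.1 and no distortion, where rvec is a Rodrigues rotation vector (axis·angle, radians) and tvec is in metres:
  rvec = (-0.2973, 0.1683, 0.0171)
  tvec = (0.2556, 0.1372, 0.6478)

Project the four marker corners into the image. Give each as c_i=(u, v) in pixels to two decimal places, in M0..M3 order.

Intrinsics K: fx=529.2, fy=581.2, cx=320.7, cy=226.1
Marker side s = 0.125 m; corners in marker frame (Z=0):
  M0 = (-0.0625, +0.0625, 0)
  M1 = (+0.0625, +0.0625, 0)
  M2 = (+0.0625, -0.0625, 0)
  M3 = (-0.0625, -0.0625, 0)
rvec = (-0.2973, 0.1683, 0.0171), |rvec| = θ = 0.34206 rad = 19.599°
Rodrigues: sinθ=0.33543, 1−cosθ=0.05793; R = I + sinθ·[k]× + (1−cosθ)·[k]×²:
    [+0.98583 -0.04154 +0.16252]
    [-0.00801 +0.95609 +0.29296]
    [-0.16755 -0.29011 +0.94221]
t = (0.2556, 0.1372, 0.6478) m
M0: Pc = R·M0+t = (+0.19139, +0.19746, +0.64014); u = 529.2·(+0.19139)/0.64014 + 320.7 = 478.9202, v = 581.2·(+0.19746)/0.64014 + 226.1 = 405.3755
M1: Pc = R·M1+t = (+0.31462, +0.19646, +0.61920); u = 529.2·(+0.31462)/0.61920 + 320.7 = 589.5904, v = 581.2·(+0.19646)/0.61920 + 226.1 = 410.5001
M2: Pc = R·M2+t = (+0.31981, +0.07694, +0.65546); u = 529.2·(+0.31981)/0.65546 + 320.7 = 578.9064, v = 581.2·(+0.07694)/0.65546 + 226.1 = 294.3266
M3: Pc = R·M3+t = (+0.19658, +0.07794, +0.67640); u = 529.2·(+0.19658)/0.67640 + 320.7 = 474.5004, v = 581.2·(+0.07794)/0.67640 + 226.1 = 293.0740

c0=(478.92, 405.38) c1=(589.59, 410.50) c2=(578.91, 294.33) c3=(474.50, 293.07)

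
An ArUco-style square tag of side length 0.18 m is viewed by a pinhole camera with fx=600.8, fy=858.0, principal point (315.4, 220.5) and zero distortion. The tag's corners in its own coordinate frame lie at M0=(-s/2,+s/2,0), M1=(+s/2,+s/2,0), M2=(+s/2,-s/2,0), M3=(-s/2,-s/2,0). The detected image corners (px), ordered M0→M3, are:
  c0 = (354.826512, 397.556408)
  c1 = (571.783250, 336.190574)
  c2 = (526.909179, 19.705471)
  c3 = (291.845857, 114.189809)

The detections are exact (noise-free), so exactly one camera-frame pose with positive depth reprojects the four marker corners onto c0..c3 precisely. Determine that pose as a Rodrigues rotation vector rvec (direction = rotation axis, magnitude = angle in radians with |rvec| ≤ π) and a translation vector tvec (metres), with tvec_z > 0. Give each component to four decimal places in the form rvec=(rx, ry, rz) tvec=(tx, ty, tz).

rvec=(0.2997, 0.1886, -0.2730) tvec=(0.0929, 0.0031, 0.4750)

Intrinsics K: fx=600.8, fy=858.0, cx=315.4, cy=220.5
Marker side s = 0.18 m; corners in marker frame (Z=0):
  M0 = (-0.0900, +0.0900, 0)
  M1 = (+0.0900, +0.0900, 0)
  M2 = (+0.0900, -0.0900, 0)
  M3 = (-0.0900, -0.0900, 0)
Detected image corners:
  c0 = (354.826512, 397.556408) px
  c1 = (571.783250, 336.190574) px
  c2 = (526.909179, 19.705471) px
  c3 = (291.845857, 114.189809) px
Planar DLT: solve 8×8 A·h = b for H (H[2,2]=1):
  H  [+1048.55117 +544.72859 +432.92522]
  H  [-529.98489 +1783.17693 +226.07099]
  H  [-0.46876 +0.55693 +1.00000]
B = K⁻¹H; ‖b₁‖=2.105330, ‖b₂‖=2.105330; λ = 2/(‖b₁‖+‖b₂‖) = 0.474985, sign → tz>0 ⇒ λ=+0.474985
r₁ = λ·B[:,0] = (+0.94586,-0.23618,-0.22265); r₂ = λ·B[:,1] = (+0.29179,+0.91918,+0.26453)
r₃ = r₁×r₂ = (+0.14218,-0.31518,+0.93832); SVD([r₁ r₂ r₃]) → R = UVᵀ:
  R  [+0.94586 +0.29179 +0.14218]
  R  [-0.23618 +0.91918 -0.31518]
  R  [-0.22265 +0.26453 +0.93832]
t = (+0.09291, +0.00308, +0.47498) m
tr R = 2.803355; θ = arccos((tr R − 1)/2) = 0.447163 rad = 25.621°
axis k = ((R−Rᵀ)₃₂, (R−Rᵀ)₁₃, (R−Rᵀ)₂₁) / (2 sinθ) = (+0.670324, +0.421864, -0.610489)
rvec = θ·k = (+0.299744, +0.188642, -0.272988)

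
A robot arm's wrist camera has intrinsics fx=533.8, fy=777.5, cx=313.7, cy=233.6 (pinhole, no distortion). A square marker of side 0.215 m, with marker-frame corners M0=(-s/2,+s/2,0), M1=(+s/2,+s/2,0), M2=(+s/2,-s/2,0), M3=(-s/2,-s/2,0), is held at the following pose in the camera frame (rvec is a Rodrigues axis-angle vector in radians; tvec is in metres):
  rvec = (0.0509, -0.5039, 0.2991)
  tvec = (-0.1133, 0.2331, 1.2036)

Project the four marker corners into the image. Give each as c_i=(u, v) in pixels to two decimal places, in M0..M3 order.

c0=(204.74, 441.21) c1=(290.09, 459.99) c2=(317.07, 332.10) c3=(234.54, 301.90)

Intrinsics K: fx=533.8, fy=777.5, cx=313.7, cy=233.6
Marker side s = 0.215 m; corners in marker frame (Z=0):
  M0 = (-0.1075, +0.1075, 0)
  M1 = (+0.1075, +0.1075, 0)
  M2 = (+0.1075, -0.1075, 0)
  M3 = (-0.1075, -0.1075, 0)
rvec = (0.0509, -0.5039, 0.2991), |rvec| = θ = 0.58819 rad = 33.701°
Rodrigues: sinθ=0.55486, 1−cosθ=0.16805; R = I + sinθ·[k]× + (1−cosθ)·[k]×²:
    [+0.83321 -0.29461 -0.46795]
    [+0.26969 +0.95529 -0.12123]
    [+0.48274 -0.02520 +0.87540]
t = (-0.1133, 0.2331, 1.2036) m
M0: Pc = R·M0+t = (-0.23454, +0.30680, +1.14900); u = 533.8·(-0.23454)/1.14900 + 313.7 = 204.7377, v = 777.5·(+0.30680)/1.14900 + 233.6 = 441.2055
M1: Pc = R·M1+t = (-0.05540, +0.36478, +1.25279); u = 533.8·(-0.05540)/1.25279 + 313.7 = 290.0942, v = 777.5·(+0.36478)/1.25279 + 233.6 = 459.9917
M2: Pc = R·M2+t = (+0.00794, +0.15940, +1.25820); u = 533.8·(+0.00794)/1.25820 + 313.7 = 317.0686, v = 777.5·(+0.15940)/1.25820 + 233.6 = 332.0995
M3: Pc = R·M3+t = (-0.17120, +0.10142, +1.15441); u = 533.8·(-0.17120)/1.15441 + 313.7 = 234.5377, v = 777.5·(+0.10142)/1.15441 + 233.6 = 301.9032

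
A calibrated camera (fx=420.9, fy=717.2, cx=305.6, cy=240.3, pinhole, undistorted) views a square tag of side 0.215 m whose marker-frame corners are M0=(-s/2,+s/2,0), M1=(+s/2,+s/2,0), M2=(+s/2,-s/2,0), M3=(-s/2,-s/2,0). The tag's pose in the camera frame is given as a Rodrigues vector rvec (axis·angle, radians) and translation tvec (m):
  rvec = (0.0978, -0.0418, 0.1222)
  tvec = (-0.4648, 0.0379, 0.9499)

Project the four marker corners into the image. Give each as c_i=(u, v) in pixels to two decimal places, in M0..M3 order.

c0=(47.90, 338.85) c1=(143.60, 356.92) c2=(151.96, 198.23) c3=(54.25, 178.03)

Intrinsics K: fx=420.9, fy=717.2, cx=305.6, cy=240.3
Marker side s = 0.215 m; corners in marker frame (Z=0):
  M0 = (-0.1075, +0.1075, 0)
  M1 = (+0.1075, +0.1075, 0)
  M2 = (+0.1075, -0.1075, 0)
  M3 = (-0.1075, -0.1075, 0)
rvec = (0.0978, -0.0418, 0.1222), |rvec| = θ = 0.16200 rad = 9.282°
Rodrigues: sinθ=0.16130, 1−cosθ=0.01309; R = I + sinθ·[k]× + (1−cosθ)·[k]×²:
    [+0.99168 -0.12371 -0.03565]
    [+0.11963 +0.98778 -0.09992]
    [+0.04758 +0.09482 +0.99436]
t = (-0.4648, 0.0379, 0.9499) m
M0: Pc = R·M0+t = (-0.58470, +0.13123, +0.95498); u = 420.9·(-0.58470)/0.95498 + 305.6 = 47.8960, v = 717.2·(+0.13123)/0.95498 + 240.3 = 338.8524
M1: Pc = R·M1+t = (-0.37149, +0.15695, +0.96521); u = 420.9·(-0.37149)/0.96521 + 305.6 = 143.6025, v = 717.2·(+0.15695)/0.96521 + 240.3 = 356.9190
M2: Pc = R·M2+t = (-0.34490, -0.05543, +0.94482); u = 420.9·(-0.34490)/0.94482 + 305.6 = 151.9552, v = 717.2·(-0.05543)/0.94482 + 240.3 = 198.2267
M3: Pc = R·M3+t = (-0.55811, -0.08115, +0.93459); u = 420.9·(-0.55811)/0.93459 + 305.6 = 54.2525, v = 717.2·(-0.08115)/0.93459 + 240.3 = 178.0290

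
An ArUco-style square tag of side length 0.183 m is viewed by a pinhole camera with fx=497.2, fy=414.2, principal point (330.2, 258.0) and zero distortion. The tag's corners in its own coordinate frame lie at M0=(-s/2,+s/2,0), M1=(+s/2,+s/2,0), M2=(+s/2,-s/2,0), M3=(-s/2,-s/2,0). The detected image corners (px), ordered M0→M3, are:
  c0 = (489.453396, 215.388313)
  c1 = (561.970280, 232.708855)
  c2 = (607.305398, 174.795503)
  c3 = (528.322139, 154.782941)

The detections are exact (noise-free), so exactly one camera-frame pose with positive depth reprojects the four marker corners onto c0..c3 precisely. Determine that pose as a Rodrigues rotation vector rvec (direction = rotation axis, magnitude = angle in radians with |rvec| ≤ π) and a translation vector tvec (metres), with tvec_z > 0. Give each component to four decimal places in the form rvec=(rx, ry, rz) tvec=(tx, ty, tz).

Intrinsics K: fx=497.2, fy=414.2, cx=330.2, cy=258.0
Marker side s = 0.183 m; corners in marker frame (Z=0):
  M0 = (-0.0915, +0.0915, 0)
  M1 = (+0.0915, +0.0915, 0)
  M2 = (+0.0915, -0.0915, 0)
  M3 = (-0.0915, -0.0915, 0)
Detected image corners:
  c0 = (489.453396, 215.388313) px
  c1 = (561.970280, 232.708855) px
  c2 = (607.305398, 174.795503) px
  c3 = (528.322139, 154.782941) px
Planar DLT: solve 8×8 A·h = b for H (H[2,2]=1):
  H  [+460.23871 +51.04358 +546.07077]
  H  [+118.41734 +423.77035 +195.88709]
  H  [+0.08621 +0.51439 +1.00000]
B = K⁻¹H; ‖b₁‖=0.903040, ‖b₂‖=0.903040; λ = 2/(‖b₁‖+‖b₂‖) = 1.107371, sign → tz>0 ⇒ λ=+1.107371
r₁ = λ·B[:,0] = (+0.96165,+0.25713,+0.09546); r₂ = λ·B[:,1] = (-0.26461,+0.77815,+0.56962)
r₃ = r₁×r₂ = (+0.07218,-0.57303,+0.81635); SVD([r₁ r₂ r₃]) → R = UVᵀ:
  R  [+0.96165 -0.26461 +0.07218]
  R  [+0.25713 +0.77815 -0.57303]
  R  [+0.09546 +0.56962 +0.81635]
t = (+0.48079, -0.16606, +1.10737) m
tr R = 2.556147; θ = arccos((tr R − 1)/2) = 0.679203 rad = 38.915°
axis k = ((R−Rᵀ)₃₂, (R−Rᵀ)₁₃, (R−Rᵀ)₂₁) / (2 sinθ) = (+0.909504, -0.018535, +0.415281)
rvec = θ·k = (+0.617738, -0.012589, +0.282060)

rvec=(0.6177, -0.0126, 0.2821) tvec=(0.4808, -0.1661, 1.1074)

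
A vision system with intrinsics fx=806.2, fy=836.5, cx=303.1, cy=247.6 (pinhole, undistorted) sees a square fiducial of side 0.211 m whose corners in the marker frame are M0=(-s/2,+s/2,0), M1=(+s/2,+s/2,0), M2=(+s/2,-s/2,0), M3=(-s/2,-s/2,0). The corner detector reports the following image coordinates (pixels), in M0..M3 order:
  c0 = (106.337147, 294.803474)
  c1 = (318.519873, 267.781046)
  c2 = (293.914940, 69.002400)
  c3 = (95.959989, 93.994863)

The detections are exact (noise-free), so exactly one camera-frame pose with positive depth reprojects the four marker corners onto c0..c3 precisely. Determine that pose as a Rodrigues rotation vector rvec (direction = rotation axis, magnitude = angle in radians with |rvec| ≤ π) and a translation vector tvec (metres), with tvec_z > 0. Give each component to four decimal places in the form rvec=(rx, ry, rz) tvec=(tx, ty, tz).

Intrinsics K: fx=806.2, fy=836.5, cx=303.1, cy=247.6
Marker side s = 0.211 m; corners in marker frame (Z=0):
  M0 = (-0.1055, +0.1055, 0)
  M1 = (+0.1055, +0.1055, 0)
  M2 = (+0.1055, -0.1055, 0)
  M3 = (-0.1055, -0.1055, 0)
Detected image corners:
  c0 = (106.337147, 294.803474) px
  c1 = (318.519873, 267.781046) px
  c2 = (293.914940, 69.002400) px
  c3 = (95.959989, 93.994863) px
Planar DLT: solve 8×8 A·h = b for H (H[2,2]=1):
  H  [+971.79687 +15.84832 +203.43643]
  H  [-122.13105 +887.15869 +177.91798]
  H  [+0.00529 -0.32927 +1.00000]
B = K⁻¹H; ‖b₁‖=1.212440, ‖b₂‖=1.212440; λ = 2/(‖b₁‖+‖b₂‖) = 0.824783, sign → tz>0 ⇒ λ=+0.824783
r₁ = λ·B[:,0] = (+0.99256,-0.12171,+0.00436); r₂ = λ·B[:,1] = (+0.11832,+0.95512,-0.27158)
r₃ = r₁×r₂ = (+0.02889,+0.27007,+0.96241); SVD([r₁ r₂ r₃]) → R = UVᵀ:
  R  [+0.99256 +0.11832 +0.02889]
  R  [-0.12171 +0.95512 +0.27007]
  R  [+0.00436 -0.27158 +0.96241]
t = (-0.10196, -0.06871, +0.82478) m
tr R = 2.910080; θ = arccos((tr R − 1)/2) = 0.301002 rad = 17.246°
axis k = ((R−Rᵀ)₃₂, (R−Rᵀ)₁₃, (R−Rᵀ)₂₁) / (2 sinθ) = (-0.913470, +0.041354, -0.404800)
rvec = θ·k = (-0.274956, +0.012448, -0.121845)

rvec=(-0.2750, 0.0124, -0.1218) tvec=(-0.1020, -0.0687, 0.8248)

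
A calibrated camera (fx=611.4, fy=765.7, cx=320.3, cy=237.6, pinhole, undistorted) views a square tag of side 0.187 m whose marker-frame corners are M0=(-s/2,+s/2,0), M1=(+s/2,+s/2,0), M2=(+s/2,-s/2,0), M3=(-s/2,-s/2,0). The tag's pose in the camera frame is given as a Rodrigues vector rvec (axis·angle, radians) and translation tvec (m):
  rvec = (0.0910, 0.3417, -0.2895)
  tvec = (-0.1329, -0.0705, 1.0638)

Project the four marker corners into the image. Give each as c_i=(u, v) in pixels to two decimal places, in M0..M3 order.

Intrinsics K: fx=611.4, fy=765.7, cx=320.3, cy=237.6
Marker side s = 0.187 m; corners in marker frame (Z=0):
  M0 = (-0.0935, +0.0935, 0)
  M1 = (+0.0935, +0.0935, 0)
  M2 = (+0.0935, -0.0935, 0)
  M3 = (-0.0935, -0.0935, 0)
rvec = (0.0910, 0.3417, -0.2895), |rvec| = θ = 0.45700 rad = 26.184°
Rodrigues: sinθ=0.44126, 1−cosθ=0.10262; R = I + sinθ·[k]× + (1−cosθ)·[k]×²:
    [+0.90145 +0.29481 +0.31698]
    [-0.26425 +0.95475 -0.13647]
    [-0.34287 +0.03926 +0.93856]
t = (-0.1329, -0.0705, 1.0638) m
M0: Pc = R·M0+t = (-0.18962, +0.04348, +1.09953); u = 611.4·(-0.18962)/1.09953 + 320.3 = 214.8601, v = 765.7·(+0.04348)/1.09953 + 237.6 = 267.8765
M1: Pc = R·M1+t = (-0.02105, -0.00594, +1.03541); u = 611.4·(-0.02105)/1.03541 + 320.3 = 307.8701, v = 765.7·(-0.00594)/1.03541 + 237.6 = 233.2087
M2: Pc = R·M2+t = (-0.07618, -0.18448, +1.02807); u = 611.4·(-0.07618)/1.02807 + 320.3 = 274.9959, v = 765.7·(-0.18448)/1.02807 + 237.6 = 100.2032
M3: Pc = R·M3+t = (-0.24475, -0.13506, +1.09219); u = 611.4·(-0.24475)/1.09219 + 320.3 = 183.2906, v = 765.7·(-0.13506)/1.09219 + 237.6 = 142.9122

c0=(214.86, 267.88) c1=(307.87, 233.21) c2=(275.00, 100.20) c3=(183.29, 142.91)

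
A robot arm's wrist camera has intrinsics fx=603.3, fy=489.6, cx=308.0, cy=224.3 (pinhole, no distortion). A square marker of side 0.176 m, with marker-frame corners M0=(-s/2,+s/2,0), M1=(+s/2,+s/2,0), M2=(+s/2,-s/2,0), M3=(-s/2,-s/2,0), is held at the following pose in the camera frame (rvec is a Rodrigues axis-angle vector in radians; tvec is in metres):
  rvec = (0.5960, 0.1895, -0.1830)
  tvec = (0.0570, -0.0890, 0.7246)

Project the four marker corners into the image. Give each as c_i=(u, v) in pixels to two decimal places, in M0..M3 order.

c0=(301.70, 219.78) c1=(437.87, 206.26) c2=(420.26, 97.12) c3=(266.62, 118.78)

Intrinsics K: fx=603.3, fy=489.6, cx=308.0, cy=224.3
Marker side s = 0.176 m; corners in marker frame (Z=0):
  M0 = (-0.0880, +0.0880, 0)
  M1 = (+0.0880, +0.0880, 0)
  M2 = (+0.0880, -0.0880, 0)
  M3 = (-0.0880, -0.0880, 0)
rvec = (0.5960, 0.1895, -0.1830), |rvec| = θ = 0.65163 rad = 37.335°
Rodrigues: sinθ=0.60648, 1−cosθ=0.20490; R = I + sinθ·[k]× + (1−cosθ)·[k]×²:
    [+0.96651 +0.22482 +0.12374]
    [-0.11582 +0.81243 -0.57144]
    [-0.22900 +0.53797 +0.81126]
t = (0.0570, -0.0890, 0.7246) m
M0: Pc = R·M0+t = (-0.00827, -0.00731, +0.79209); u = 603.3·(-0.00827)/0.79209 + 308.0 = 301.7022, v = 489.6·(-0.00731)/0.79209 + 224.3 = 219.7791
M1: Pc = R·M1+t = (+0.16184, -0.02770, +0.75179); u = 603.3·(+0.16184)/0.75179 + 308.0 = 437.8721, v = 489.6·(-0.02770)/0.75179 + 224.3 = 206.2614
M2: Pc = R·M2+t = (+0.12227, -0.17069, +0.65711); u = 603.3·(+0.12227)/0.65711 + 308.0 = 420.2568, v = 489.6·(-0.17069)/0.65711 + 224.3 = 97.1245
M3: Pc = R·M3+t = (-0.04784, -0.15030, +0.69741); u = 603.3·(-0.04784)/0.69741 + 308.0 = 266.6180, v = 489.6·(-0.15030)/0.69741 + 224.3 = 118.7845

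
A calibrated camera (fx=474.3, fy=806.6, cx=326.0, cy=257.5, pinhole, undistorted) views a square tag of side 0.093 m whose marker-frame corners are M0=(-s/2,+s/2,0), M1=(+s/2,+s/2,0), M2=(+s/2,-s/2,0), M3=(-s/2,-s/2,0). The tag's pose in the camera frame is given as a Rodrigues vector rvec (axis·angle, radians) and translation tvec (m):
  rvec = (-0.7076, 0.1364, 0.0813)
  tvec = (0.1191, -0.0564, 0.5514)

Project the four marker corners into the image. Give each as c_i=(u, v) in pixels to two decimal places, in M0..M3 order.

c0=(386.61, 223.17) c1=(472.98, 226.34) c2=(466.96, 130.64) c3=(389.50, 130.10)

Intrinsics K: fx=474.3, fy=806.6, cx=326.0, cy=257.5
Marker side s = 0.093 m; corners in marker frame (Z=0):
  M0 = (-0.0465, +0.0465, 0)
  M1 = (+0.0465, +0.0465, 0)
  M2 = (+0.0465, -0.0465, 0)
  M3 = (-0.0465, -0.0465, 0)
rvec = (-0.7076, 0.1364, 0.0813), |rvec| = θ = 0.72520 rad = 41.551°
Rodrigues: sinθ=0.66328, 1−cosθ=0.25163; R = I + sinθ·[k]× + (1−cosθ)·[k]×²:
    [+0.98794 -0.12054 +0.09723]
    [+0.02818 +0.75727 +0.65249]
    [-0.15228 -0.64188 +0.75153]
t = (0.1191, -0.0564, 0.5514) m
M0: Pc = R·M0+t = (+0.06756, -0.02250, +0.52863); u = 474.3·(+0.06756)/0.52863 + 326.0 = 386.6125, v = 806.6·(-0.02250)/0.52863 + 257.5 = 223.1732
M1: Pc = R·M1+t = (+0.15943, -0.01988, +0.51447); u = 474.3·(+0.15943)/0.51447 + 326.0 = 472.9849, v = 806.6·(-0.01988)/0.51447 + 257.5 = 226.3370
M2: Pc = R·M2+t = (+0.17064, -0.09030, +0.57417); u = 474.3·(+0.17064)/0.57417 + 326.0 = 466.9634, v = 806.6·(-0.09030)/0.57417 + 257.5 = 130.6410
M3: Pc = R·M3+t = (+0.07877, -0.09292, +0.58833); u = 474.3·(+0.07877)/0.58833 + 326.0 = 389.4998, v = 806.6·(-0.09292)/0.58833 + 257.5 = 130.1018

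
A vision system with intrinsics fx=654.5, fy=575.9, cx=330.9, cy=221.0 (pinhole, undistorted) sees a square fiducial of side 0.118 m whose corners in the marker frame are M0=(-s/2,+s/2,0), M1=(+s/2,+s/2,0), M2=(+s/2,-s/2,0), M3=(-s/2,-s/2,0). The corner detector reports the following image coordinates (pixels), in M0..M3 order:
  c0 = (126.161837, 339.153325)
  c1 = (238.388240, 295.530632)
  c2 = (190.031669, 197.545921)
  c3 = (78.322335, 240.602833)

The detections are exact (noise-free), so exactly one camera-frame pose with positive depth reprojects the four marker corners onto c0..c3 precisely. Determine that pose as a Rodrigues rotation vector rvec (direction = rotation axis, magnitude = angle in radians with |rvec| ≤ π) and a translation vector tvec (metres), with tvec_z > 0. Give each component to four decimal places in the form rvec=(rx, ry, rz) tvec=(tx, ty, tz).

rvec=(-0.0351, -0.0099, -0.4152) tvec=(-0.1673, 0.0518, 0.6342)

Intrinsics K: fx=654.5, fy=575.9, cx=330.9, cy=221.0
Marker side s = 0.118 m; corners in marker frame (Z=0):
  M0 = (-0.0590, +0.0590, 0)
  M1 = (+0.0590, +0.0590, 0)
  M2 = (+0.0590, -0.0590, 0)
  M3 = (-0.0590, -0.0590, 0)
Detected image corners:
  c0 = (126.161837, 339.153325) px
  c1 = (238.388240, 295.530632) px
  c2 = (190.031669, 197.545921) px
  c3 = (78.322335, 240.602833) px
Planar DLT: solve 8×8 A·h = b for H (H[2,2]=1):
  H  [+953.06828 +399.61976 +158.24190]
  H  [-360.16912 +819.22169 +268.02782]
  H  [+0.02651 -0.05052 +1.00000]
B = K⁻¹H; ‖b₁‖=1.576787, ‖b₂‖=1.576787; λ = 2/(‖b₁‖+‖b₂‖) = 0.634201, sign → tz>0 ⇒ λ=+0.634201
r₁ = λ·B[:,0] = (+0.91501,-0.40308,+0.01681); r₂ = λ·B[:,1] = (+0.40343,+0.91445,-0.03204)
r₃ = r₁×r₂ = (-0.00246,+0.03610,+0.99935); SVD([r₁ r₂ r₃]) → R = UVᵀ:
  R  [+0.91501 +0.40343 -0.00246]
  R  [-0.40308 +0.91445 +0.03610]
  R  [+0.01681 -0.03204 +0.99935]
t = (-0.16730, +0.05179, +0.63420) m
tr R = 2.828806; θ = arccos((tr R − 1)/2) = 0.416766 rad = 23.879°
axis k = ((R−Rᵀ)₃₂, (R−Rᵀ)₁₃, (R−Rᵀ)₂₁) / (2 sinθ) = (-0.084168, -0.023803, -0.996167)
rvec = θ·k = (-0.035078, -0.009920, -0.415169)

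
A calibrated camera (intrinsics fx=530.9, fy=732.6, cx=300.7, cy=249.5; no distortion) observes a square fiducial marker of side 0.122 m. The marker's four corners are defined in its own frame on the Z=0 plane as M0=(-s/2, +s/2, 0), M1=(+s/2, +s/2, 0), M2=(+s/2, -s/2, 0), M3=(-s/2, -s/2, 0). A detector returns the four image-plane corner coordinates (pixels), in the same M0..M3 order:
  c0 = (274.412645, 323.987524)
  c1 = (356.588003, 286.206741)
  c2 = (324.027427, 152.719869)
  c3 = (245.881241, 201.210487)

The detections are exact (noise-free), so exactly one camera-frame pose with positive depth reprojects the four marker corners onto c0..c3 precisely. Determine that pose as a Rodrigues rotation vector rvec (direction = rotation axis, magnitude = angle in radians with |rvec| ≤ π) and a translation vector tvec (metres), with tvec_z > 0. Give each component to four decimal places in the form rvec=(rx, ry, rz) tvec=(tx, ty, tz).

rvec=(-0.0057, 0.5150, -0.3326) tvec=(-0.0030, -0.0072, 0.6607)

Intrinsics K: fx=530.9, fy=732.6, cx=300.7, cy=249.5
Marker side s = 0.122 m; corners in marker frame (Z=0):
  M0 = (-0.0610, +0.0610, 0)
  M1 = (+0.0610, +0.0610, 0)
  M2 = (+0.0610, -0.0610, 0)
  M3 = (-0.0610, -0.0610, 0)
Detected image corners:
  c0 = (274.412645, 323.987524) px
  c1 = (356.588003, 286.206741) px
  c2 = (324.027427, 152.719869) px
  c3 = (245.881241, 201.210487) px
Planar DLT: solve 8×8 A·h = b for H (H[2,2]=1):
  H  [+437.70956 +209.48115 +298.31756]
  H  [-529.91855 +1016.06509 +241.46901]
  H  [-0.73015 -0.13377 +1.00000]
B = K⁻¹H; ‖b₁‖=1.513649, ‖b₂‖=1.513649; λ = 2/(‖b₁‖+‖b₂‖) = 0.660655, sign → tz>0 ⇒ λ=+0.660655
r₁ = λ·B[:,0] = (+0.81791,-0.31360,-0.48238); r₂ = λ·B[:,1] = (+0.31073,+0.94638,-0.08837)
r₃ = r₁×r₂ = (+0.48423,-0.07761,+0.87149); SVD([r₁ r₂ r₃]) → R = UVᵀ:
  R  [+0.81791 +0.31073 +0.48423]
  R  [-0.31360 +0.94638 -0.07761]
  R  [-0.48238 -0.08837 +0.87149]
t = (-0.00296, -0.00724, +0.66066) m
tr R = 2.635779; θ = arccos((tr R − 1)/2) = 0.613063 rad = 35.126°
axis k = ((R−Rᵀ)₃₂, (R−Rᵀ)₁₃, (R−Rᵀ)₂₁) / (2 sinθ) = (-0.009353, +0.839977, -0.542541)
rvec = θ·k = (-0.005734, +0.514959, -0.332612)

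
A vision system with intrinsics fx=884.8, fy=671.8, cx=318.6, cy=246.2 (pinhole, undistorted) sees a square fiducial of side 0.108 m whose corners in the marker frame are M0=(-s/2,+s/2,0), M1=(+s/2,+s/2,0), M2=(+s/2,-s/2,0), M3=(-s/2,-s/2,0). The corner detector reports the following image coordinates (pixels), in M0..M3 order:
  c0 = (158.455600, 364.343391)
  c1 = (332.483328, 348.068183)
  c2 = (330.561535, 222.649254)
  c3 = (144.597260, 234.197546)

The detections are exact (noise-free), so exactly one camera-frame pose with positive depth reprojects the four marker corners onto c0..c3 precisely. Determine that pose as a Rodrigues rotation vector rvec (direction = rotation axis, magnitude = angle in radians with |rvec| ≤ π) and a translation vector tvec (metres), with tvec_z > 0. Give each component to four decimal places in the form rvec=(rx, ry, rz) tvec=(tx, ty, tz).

rvec=(0.3163, -0.2288, -0.0525) tvec=(-0.0446, 0.0377, 0.5269)

Intrinsics K: fx=884.8, fy=671.8, cx=318.6, cy=246.2
Marker side s = 0.108 m; corners in marker frame (Z=0):
  M0 = (-0.0540, +0.0540, 0)
  M1 = (+0.0540, +0.0540, 0)
  M2 = (+0.0540, -0.0540, 0)
  M3 = (-0.0540, -0.0540, 0)
Detected image corners:
  c0 = (158.455600, 364.343391) px
  c1 = (332.483328, 348.068183) px
  c2 = (330.561535, 222.649254) px
  c3 = (144.597260, 234.197546) px
Planar DLT: solve 8×8 A·h = b for H (H[2,2]=1):
  H  [+1763.25335 +215.83101 +243.63147]
  H  [-10.42113 +1356.95922 +294.21843]
  H  [+0.40742 +0.59617 +1.00000]
B = K⁻¹H; ‖b₁‖=1.897716, ‖b₂‖=1.897716; λ = 2/(‖b₁‖+‖b₂‖) = 0.526949, sign → tz>0 ⇒ λ=+0.526949
r₁ = λ·B[:,0] = (+0.97281,-0.08685,+0.21469); r₂ = λ·B[:,1] = (+0.01542,+0.94925,+0.31415)
r₃ = r₁×r₂ = (-0.23108,-0.30230,+0.92478); SVD([r₁ r₂ r₃]) → R = UVᵀ:
  R  [+0.97281 +0.01542 -0.23108]
  R  [-0.08685 +0.94925 -0.30230]
  R  [+0.21469 +0.31415 +0.92478]
t = (-0.04465, +0.03766, +0.52695) m
tr R = 2.846838; θ = arccos((tr R − 1)/2) = 0.393901 rad = 22.569°
axis k = ((R−Rᵀ)₃₂, (R−Rᵀ)₁₃, (R−Rᵀ)₂₁) / (2 sinθ) = (+0.803108, -0.580745, -0.133239)
rvec = θ·k = (+0.316345, -0.228756, -0.052483)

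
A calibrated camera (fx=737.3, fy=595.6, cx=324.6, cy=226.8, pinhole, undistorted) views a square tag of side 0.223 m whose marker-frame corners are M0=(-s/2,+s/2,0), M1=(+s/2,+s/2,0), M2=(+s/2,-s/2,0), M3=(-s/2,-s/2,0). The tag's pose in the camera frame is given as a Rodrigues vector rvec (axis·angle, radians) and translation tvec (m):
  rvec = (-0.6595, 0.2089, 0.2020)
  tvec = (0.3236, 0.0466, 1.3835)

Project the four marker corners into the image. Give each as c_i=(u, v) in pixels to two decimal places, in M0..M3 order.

Intrinsics K: fx=737.3, fy=595.6, cx=324.6, cy=226.8
Marker side s = 0.223 m; corners in marker frame (Z=0):
  M0 = (-0.1115, +0.1115, 0)
  M1 = (+0.1115, +0.1115, 0)
  M2 = (+0.1115, -0.1115, 0)
  M3 = (-0.1115, -0.1115, 0)
rvec = (-0.6595, 0.2089, 0.2020), |rvec| = θ = 0.72068 rad = 41.292°
Rodrigues: sinθ=0.65990, 1−cosθ=0.24864; R = I + sinθ·[k]× + (1−cosθ)·[k]×²:
    [+0.95957 -0.25092 +0.12750]
    [+0.11901 +0.77225 +0.62408]
    [-0.25506 -0.58367 +0.77089]
t = (0.3236, 0.0466, 1.3835) m
M0: Pc = R·M0+t = (+0.18863, +0.11944, +1.34686); u = 737.3·(+0.18863)/1.34686 + 324.6 = 427.8603, v = 595.6·(+0.11944)/1.34686 + 226.8 = 279.6163
M1: Pc = R·M1+t = (+0.40262, +0.14597, +1.28998); u = 737.3·(+0.40262)/1.28998 + 324.6 = 554.7182, v = 595.6·(+0.14597)/1.28998 + 226.8 = 294.1984
M2: Pc = R·M2+t = (+0.45857, -0.02624, +1.42014); u = 737.3·(+0.45857)/1.42014 + 324.6 = 562.6775, v = 595.6·(-0.02624)/1.42014 + 226.8 = 215.7967
M3: Pc = R·M3+t = (+0.24458, -0.05277, +1.47702); u = 737.3·(+0.24458)/1.47702 + 324.6 = 446.6921, v = 595.6·(-0.05277)/1.47702 + 226.8 = 205.5188

c0=(427.86, 279.62) c1=(554.72, 294.20) c2=(562.68, 215.80) c3=(446.69, 205.52)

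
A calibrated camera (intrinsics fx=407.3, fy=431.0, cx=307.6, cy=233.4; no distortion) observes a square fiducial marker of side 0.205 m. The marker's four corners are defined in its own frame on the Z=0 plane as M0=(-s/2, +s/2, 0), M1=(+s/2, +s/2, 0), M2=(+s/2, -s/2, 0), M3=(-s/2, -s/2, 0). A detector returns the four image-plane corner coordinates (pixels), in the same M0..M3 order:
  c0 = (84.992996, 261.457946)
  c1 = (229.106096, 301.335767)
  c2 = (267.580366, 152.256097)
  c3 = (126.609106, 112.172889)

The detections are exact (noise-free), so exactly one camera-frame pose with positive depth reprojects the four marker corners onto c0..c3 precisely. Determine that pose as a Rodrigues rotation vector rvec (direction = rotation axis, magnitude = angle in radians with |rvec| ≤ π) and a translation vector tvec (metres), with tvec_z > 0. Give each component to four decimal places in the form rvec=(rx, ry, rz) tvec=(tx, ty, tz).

Intrinsics K: fx=407.3, fy=431.0, cx=307.6, cy=233.4
Marker side s = 0.205 m; corners in marker frame (Z=0):
  M0 = (-0.1025, +0.1025, 0)
  M1 = (+0.1025, +0.1025, 0)
  M2 = (+0.1025, -0.1025, 0)
  M3 = (-0.1025, -0.1025, 0)
Detected image corners:
  c0 = (84.992996, 261.457946) px
  c1 = (229.106096, 301.335767) px
  c2 = (267.580366, 152.256097) px
  c3 = (126.609106, 112.172889) px
Planar DLT: solve 8×8 A·h = b for H (H[2,2]=1):
  H  [+701.10154 -212.71137 +177.51514]
  H  [+201.86542 +707.40130 +206.12230]
  H  [+0.03304 -0.09824 +1.00000]
B = K⁻¹H; ‖b₁‖=1.755488, ‖b₂‖=1.755488; λ = 2/(‖b₁‖+‖b₂‖) = 0.569642, sign → tz>0 ⇒ λ=+0.569642
r₁ = λ·B[:,0] = (+0.96633,+0.25661,+0.01882); r₂ = λ·B[:,1] = (-0.25523,+0.96526,-0.05596)
r₃ = r₁×r₂ = (-0.03253,+0.04927,+0.99826); SVD([r₁ r₂ r₃]) → R = UVᵀ:
  R  [+0.96633 -0.25523 -0.03253]
  R  [+0.25661 +0.96526 +0.04927]
  R  [+0.01882 -0.05596 +0.99826]
t = (-0.18193, -0.03605, +0.56964) m
tr R = 2.929847; θ = arccos((tr R − 1)/2) = 0.265645 rad = 15.220°
axis k = ((R−Rᵀ)₃₂, (R−Rᵀ)₁₃, (R−Rᵀ)₂₁) / (2 sinθ) = (-0.200416, -0.097800, +0.974817)
rvec = θ·k = (-0.053239, -0.025980, +0.258955)

rvec=(-0.0532, -0.0260, 0.2590) tvec=(-0.1819, -0.0361, 0.5696)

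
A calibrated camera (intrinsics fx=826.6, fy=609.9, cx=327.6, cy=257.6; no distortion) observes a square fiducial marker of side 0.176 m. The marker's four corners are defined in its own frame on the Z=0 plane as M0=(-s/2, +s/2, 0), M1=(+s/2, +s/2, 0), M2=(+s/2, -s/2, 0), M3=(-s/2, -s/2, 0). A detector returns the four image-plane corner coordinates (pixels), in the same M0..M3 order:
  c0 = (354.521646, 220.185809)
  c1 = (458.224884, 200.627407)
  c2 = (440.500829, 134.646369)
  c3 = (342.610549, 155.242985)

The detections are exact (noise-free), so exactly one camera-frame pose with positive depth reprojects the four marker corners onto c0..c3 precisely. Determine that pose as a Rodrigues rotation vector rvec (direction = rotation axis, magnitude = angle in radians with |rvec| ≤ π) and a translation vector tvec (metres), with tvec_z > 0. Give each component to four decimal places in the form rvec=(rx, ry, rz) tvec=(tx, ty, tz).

rvec=(-0.4121, 0.3031, -0.1743) tvec=(0.1183, -0.1837, 1.3899)

Intrinsics K: fx=826.6, fy=609.9, cx=327.6, cy=257.6
Marker side s = 0.176 m; corners in marker frame (Z=0):
  M0 = (-0.0880, +0.0880, 0)
  M1 = (+0.0880, +0.0880, 0)
  M2 = (+0.0880, -0.0880, 0)
  M3 = (-0.0880, -0.0880, 0)
Detected image corners:
  c0 = (354.521646, 220.185809) px
  c1 = (458.224884, 200.627407) px
  c2 = (440.500829, 134.646369) px
  c3 = (342.610549, 155.242985) px
Planar DLT: solve 8×8 A·h = b for H (H[2,2]=1):
  H  [+499.50546 -36.10640 +397.95943]
  H  [-146.56068 +318.44011 +176.97019]
  H  [-0.18239 -0.30086 +1.00000]
B = K⁻¹H; ‖b₁‖=0.719495, ‖b₂‖=0.719495; λ = 2/(‖b₁‖+‖b₂‖) = 1.389863, sign → tz>0 ⇒ λ=+1.389863
r₁ = λ·B[:,0] = (+0.94034,-0.22692,-0.25349); r₂ = λ·B[:,1] = (+0.10501,+0.90229,-0.41815)
r₃ = r₁×r₂ = (+0.32361,+0.36659,+0.87229); SVD([r₁ r₂ r₃]) → R = UVᵀ:
  R  [+0.94034 +0.10501 +0.32361]
  R  [-0.22692 +0.90229 +0.36659]
  R  [-0.25349 -0.41815 +0.87229]
t = (+0.11830, -0.18374, +1.38986) m
tr R = 2.714920; θ = arccos((tr R − 1)/2) = 0.540483 rad = 30.967°
axis k = ((R−Rᵀ)₃₂, (R−Rᵀ)₁₃, (R−Rᵀ)₂₁) / (2 sinθ) = (-0.762550, +0.560786, -0.322548)
rvec = θ·k = (-0.412145, +0.303096, -0.174332)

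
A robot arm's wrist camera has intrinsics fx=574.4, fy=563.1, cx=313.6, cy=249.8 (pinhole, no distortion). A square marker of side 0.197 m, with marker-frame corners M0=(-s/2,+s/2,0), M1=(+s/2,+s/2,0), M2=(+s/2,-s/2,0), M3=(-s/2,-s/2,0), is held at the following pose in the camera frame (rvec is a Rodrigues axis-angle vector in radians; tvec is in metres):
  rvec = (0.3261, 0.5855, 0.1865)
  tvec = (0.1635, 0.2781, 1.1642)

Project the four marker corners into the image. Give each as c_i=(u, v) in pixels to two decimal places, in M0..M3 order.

Intrinsics K: fx=574.4, fy=563.1, cx=313.6, cy=249.8
Marker side s = 0.197 m; corners in marker frame (Z=0):
  M0 = (-0.0985, +0.0985, 0)
  M1 = (+0.0985, +0.0985, 0)
  M2 = (+0.0985, -0.0985, 0)
  M3 = (-0.0985, -0.0985, 0)
rvec = (0.3261, 0.5855, 0.1865), |rvec| = θ = 0.69565 rad = 39.858°
Rodrigues: sinθ=0.64089, 1−cosθ=0.23236; R = I + sinθ·[k]× + (1−cosθ)·[k]×²:
    [+0.81870 -0.08014 +0.56861]
    [+0.26349 +0.93224 -0.24800]
    [-0.51020 +0.35286 +0.78434]
t = (0.1635, 0.2781, 1.1642) m
M0: Pc = R·M0+t = (+0.07496, +0.34397, +1.24921); u = 574.4·(+0.07496)/1.24921 + 313.6 = 348.0695, v = 563.1·(+0.34397)/1.24921 + 249.8 = 404.8499
M1: Pc = R·M1+t = (+0.23625, +0.39588, +1.14870); u = 574.4·(+0.23625)/1.14870 + 313.6 = 431.7340, v = 563.1·(+0.39588)/1.14870 + 249.8 = 443.8625
M2: Pc = R·M2+t = (+0.25204, +0.21223, +1.07919); u = 574.4·(+0.25204)/1.07919 + 313.6 = 447.7463, v = 563.1·(+0.21223)/1.07919 + 249.8 = 360.5369
M3: Pc = R·M3+t = (+0.09075, +0.16032, +1.17970); u = 574.4·(+0.09075)/1.17970 + 313.6 = 357.7877, v = 563.1·(+0.16032)/1.17970 + 249.8 = 326.3249

c0=(348.07, 404.85) c1=(431.73, 443.86) c2=(447.75, 360.54) c3=(357.79, 326.32)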